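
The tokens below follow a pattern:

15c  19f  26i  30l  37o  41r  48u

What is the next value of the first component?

For the first component, alternating steps +4, +7, +4, +7, …: 15, 19, 26, 30, 37, 41, 48 → 52.

52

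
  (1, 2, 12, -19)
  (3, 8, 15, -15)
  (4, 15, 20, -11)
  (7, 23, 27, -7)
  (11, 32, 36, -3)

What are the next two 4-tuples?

For the first coordinate, each term is the sum of the two before it: 1, 3, 4, 7, 11 → 18 → 29.
Second coordinate: differences are 6, 7, 8, … (increasing by 1 each time); 2, 8, 15, 23, 32 → 42 → 53.
Third coordinate goes 12, 15, 20, 27, 36 → 47 → 60 (differences are 3, 5, 7, … (increasing by 2 each time)).
Fourth coordinate: -19, -15, -11, -7, -3 → 1 → 5 (+4 each step).
Putting the parts together: (18, 42, 47, 1) and then (29, 53, 60, 5).

(18, 42, 47, 1), (29, 53, 60, 5)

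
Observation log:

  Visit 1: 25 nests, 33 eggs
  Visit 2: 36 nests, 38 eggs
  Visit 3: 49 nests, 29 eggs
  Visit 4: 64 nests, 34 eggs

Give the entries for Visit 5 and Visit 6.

81 nests, 25 eggs; 100 nests, 30 eggs

Nests: 25, 36, 49, 64 → 81 → 100 (perfect squares: 5², 6², 7², …).
Eggs goes 33, 38, 29, 34 → 25 → 30 (alternating steps +5, −9, +5, −9, …).
So the next two records are 81 nests, 25 eggs and 100 nests, 30 eggs.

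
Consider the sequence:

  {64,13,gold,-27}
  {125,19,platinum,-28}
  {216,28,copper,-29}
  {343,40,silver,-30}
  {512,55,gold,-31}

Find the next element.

{729,73,platinum,-32}

First slot: perfect cubes: 4³, 5³, 6³, …; 64, 125, 216, 343, 512 → 729.
Second slot: differences are 6, 9, 12, … (increasing by 3 each time); 13, 19, 28, 40, 55 → 73.
Metal goes gold, platinum, copper, silver, gold → platinum (repeats gold → platinum → copper → silver).
Fourth slot: -27, -28, -29, -30, -31 → -32 (−1 each step).
So the next element is {729,73,platinum,-32}.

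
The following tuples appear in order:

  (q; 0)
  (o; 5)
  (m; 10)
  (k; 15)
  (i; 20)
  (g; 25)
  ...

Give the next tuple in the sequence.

(e; 30)

Letter goes q, o, m, k, i, g → e (letters move back 2 places in the alphabet).
Second entry: 0, 5, 10, 15, 20, 25 → 30 (+5 each step).
Combining the parts gives (e; 30).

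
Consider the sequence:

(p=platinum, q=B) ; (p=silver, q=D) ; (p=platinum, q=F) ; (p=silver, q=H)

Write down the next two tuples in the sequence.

(p=platinum, q=J), (p=silver, q=L)

P: alternates platinum ↔ silver, so platinum, silver, platinum, silver → platinum → silver.
Q: letters move forward 2 places in the alphabet; B, D, F, H → J → L.
Putting the parts together: (p=platinum, q=J) and then (p=silver, q=L).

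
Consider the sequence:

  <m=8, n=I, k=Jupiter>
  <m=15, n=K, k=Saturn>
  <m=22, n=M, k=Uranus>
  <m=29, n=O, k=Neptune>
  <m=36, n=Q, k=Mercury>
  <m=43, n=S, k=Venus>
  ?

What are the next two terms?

M: 8, 15, 22, 29, 36, 43 → 50 → 57 (+7 each step).
N: letters move forward 2 places in the alphabet, so I, K, M, O, Q, S → U → W.
K: runs through the planets Mercury→Neptune; Jupiter, Saturn, Uranus, Neptune, Mercury, Venus → Earth → Mars.
Putting the parts together: <m=50, n=U, k=Earth> and then <m=57, n=W, k=Mars>.

<m=50, n=U, k=Earth>, <m=57, n=W, k=Mars>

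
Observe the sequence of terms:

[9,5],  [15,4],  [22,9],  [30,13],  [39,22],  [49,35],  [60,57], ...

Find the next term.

For the first value, differences are 6, 7, 8, … (increasing by 1 each time): 9, 15, 22, 30, 39, 49, 60 → 72.
Second value: 5, 4, 9, 13, 22, 35, 57 → 92 (each term is the sum of the two before it).
Combining the parts gives [72,92].

[72,92]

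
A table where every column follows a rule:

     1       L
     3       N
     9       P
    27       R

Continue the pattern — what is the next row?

First component: ×3 each step; 1, 3, 9, 27 → 81.
Letter: L, N, P, R → T (letters move forward 2 places in the alphabet).
Putting it together: 81  T.

81  T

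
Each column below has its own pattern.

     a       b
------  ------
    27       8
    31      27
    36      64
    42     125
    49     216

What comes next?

57  343

For the column a, differences are 4, 5, 6, … (increasing by 1 each time): 27, 31, 36, 42, 49 → 57.
Column b — perfect cubes: 2³, 3³, 4³, …: 8, 27, 64, 125, 216 → 343.
Putting it together: 57  343.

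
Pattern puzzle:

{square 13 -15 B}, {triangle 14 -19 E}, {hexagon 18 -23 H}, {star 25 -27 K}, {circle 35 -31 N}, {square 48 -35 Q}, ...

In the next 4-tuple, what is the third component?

-39

Shape: square, triangle, hexagon, star, circle, square → triangle (repeats square → triangle → hexagon → star → circle).
Second component: 13, 14, 18, 25, 35, 48 → 64 (differences are 1, 4, 7, … (increasing by 3 each time)).
Third component: -15, -19, -23, -27, -31, -35 → -39 (−4 each step).
Letter — letters move forward 3 places in the alphabet: B, E, H, K, N, Q → T.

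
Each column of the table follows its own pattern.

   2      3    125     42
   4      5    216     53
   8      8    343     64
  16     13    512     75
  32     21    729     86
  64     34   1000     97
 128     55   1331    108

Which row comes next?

256  89  1728  119

For the first component, ×2 each step: 2, 4, 8, 16, 32, 64, 128 → 256.
Second component: each term is the sum of the two before it; 3, 5, 8, 13, 21, 34, 55 → 89.
Third component: perfect cubes: 5³, 6³, 7³, …, so 125, 216, 343, 512, 729, 1000, 1331 → 1728.
Fourth component: 42, 53, 64, 75, 86, 97, 108 → 119 (+11 each step).
So the next row is 256  89  1728  119.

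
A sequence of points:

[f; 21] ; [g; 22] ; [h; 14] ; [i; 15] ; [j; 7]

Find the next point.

For the letter, letters move forward 1 place in the alphabet: f, g, h, i, j → k.
Second component: alternating steps +1, −8, +1, −8, …; 21, 22, 14, 15, 7 → 8.
Combining the parts gives [k; 8].

[k; 8]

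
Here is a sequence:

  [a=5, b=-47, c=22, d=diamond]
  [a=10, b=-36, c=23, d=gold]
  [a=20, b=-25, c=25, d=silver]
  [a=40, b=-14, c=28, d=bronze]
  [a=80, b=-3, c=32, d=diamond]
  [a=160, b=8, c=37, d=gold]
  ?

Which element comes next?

A: ×2 each step; 5, 10, 20, 40, 80, 160 → 320.
B: +11 each step; -47, -36, -25, -14, -3, 8 → 19.
For the c, differences are 1, 2, 3, … (increasing by 1 each time): 22, 23, 25, 28, 32, 37 → 43.
D goes diamond, gold, silver, bronze, diamond, gold → silver (repeats diamond → gold → silver → bronze).
Putting it together: [a=320, b=19, c=43, d=silver].

[a=320, b=19, c=43, d=silver]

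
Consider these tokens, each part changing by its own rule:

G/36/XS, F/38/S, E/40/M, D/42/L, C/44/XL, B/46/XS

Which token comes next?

A/48/S

For the letter, letters move back 1 place in the alphabet: G, F, E, D, C, B → A.
Second component goes 36, 38, 40, 42, 44, 46 → 48 (+2 each step).
Size: XS, S, M, L, XL, XS → S (repeats XS → S → M → L → XL).
Putting it together: A/48/S.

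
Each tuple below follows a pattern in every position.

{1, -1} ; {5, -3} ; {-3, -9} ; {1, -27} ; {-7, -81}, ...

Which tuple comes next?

For the first part, alternating steps +4, −8, +4, −8, …: 1, 5, -3, 1, -7 → -3.
For the second part, ×3 each step: -1, -3, -9, -27, -81 → -243.
Putting it together: {-3, -243}.

{-3, -243}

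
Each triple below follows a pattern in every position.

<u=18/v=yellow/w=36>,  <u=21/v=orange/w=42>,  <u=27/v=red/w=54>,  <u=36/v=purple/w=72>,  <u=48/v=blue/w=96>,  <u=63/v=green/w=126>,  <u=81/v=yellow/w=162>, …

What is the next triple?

U — differences are 3, 6, 9, … (increasing by 3 each time): 18, 21, 27, 36, 48, 63, 81 → 102.
V goes yellow, orange, red, purple, blue, green, yellow → orange (repeats yellow → orange → red → purple → blue → green).
W: 36, 42, 54, 72, 96, 126, 162 → 204 (always 2 × the u).
So the next triple is <u=102/v=orange/w=204>.

<u=102/v=orange/w=204>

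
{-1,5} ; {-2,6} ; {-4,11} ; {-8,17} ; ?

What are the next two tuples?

{-16,28}, {-32,45}

First value: ×2 each step, so -1, -2, -4, -8 → -16 → -32.
Second value: 5, 6, 11, 17 → 28 → 45 (each term is the sum of the two before it).
Putting the parts together: {-16,28} and then {-32,45}.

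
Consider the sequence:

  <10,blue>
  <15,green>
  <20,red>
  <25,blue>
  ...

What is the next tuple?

<30,green>

First value — +5 each step: 10, 15, 20, 25 → 30.
Colour: repeats blue → green → red, so blue, green, red, blue → green.
Putting it together: <30,green>.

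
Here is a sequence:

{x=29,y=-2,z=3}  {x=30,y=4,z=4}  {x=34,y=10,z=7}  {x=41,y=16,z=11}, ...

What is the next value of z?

18

Z — each term is the sum of the two before it: 3, 4, 7, 11 → 18.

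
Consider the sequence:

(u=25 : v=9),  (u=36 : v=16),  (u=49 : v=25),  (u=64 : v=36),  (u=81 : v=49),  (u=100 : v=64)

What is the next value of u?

U: 25, 36, 49, 64, 81, 100 → 121 (perfect squares: 5², 6², 7², …).
V: 9, 16, 25, 36, 49, 64 → 81 (perfect squares: 3², 4², 5², …).

121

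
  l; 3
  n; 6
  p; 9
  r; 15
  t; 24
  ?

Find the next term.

Letter — letters move forward 2 places in the alphabet: l, n, p, r, t → v.
Second slot: each term is the sum of the two before it, so 3, 6, 9, 15, 24 → 39.
So the next term is v; 39.

v; 39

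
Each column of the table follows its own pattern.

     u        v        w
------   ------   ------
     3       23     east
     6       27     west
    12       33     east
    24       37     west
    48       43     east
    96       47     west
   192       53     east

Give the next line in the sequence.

384  57  west

Column u: ×2 each step; 3, 6, 12, 24, 48, 96, 192 → 384.
Column v goes 23, 27, 33, 37, 43, 47, 53 → 57 (alternating steps +4, +6, +4, +6, …).
Column w: alternates east ↔ west, so east, west, east, west, east, west, east → west.
Combining the parts gives 384  57  west.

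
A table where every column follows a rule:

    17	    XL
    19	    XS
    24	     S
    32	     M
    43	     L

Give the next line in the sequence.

First component: differences are 2, 5, 8, … (increasing by 3 each time), so 17, 19, 24, 32, 43 → 57.
Size goes XL, XS, S, M, L → XL (runs through clothing sizes XS→XL).
Combining the parts gives 57  XL.

57  XL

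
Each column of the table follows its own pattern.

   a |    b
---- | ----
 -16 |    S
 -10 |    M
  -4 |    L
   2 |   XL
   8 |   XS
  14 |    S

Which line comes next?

20  M

Column a: +6 each step; -16, -10, -4, 2, 8, 14 → 20.
Column b: S, M, L, XL, XS, S → M (repeats S → M → L → XL → XS).
So the next line is 20  M.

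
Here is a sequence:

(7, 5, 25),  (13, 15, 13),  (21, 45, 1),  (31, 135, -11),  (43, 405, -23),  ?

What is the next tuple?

(57, 1215, -35)

First part — differences are 6, 8, 10, … (increasing by 2 each time): 7, 13, 21, 31, 43 → 57.
Second part — ×3 each step: 5, 15, 45, 135, 405 → 1215.
Third part goes 25, 13, 1, -11, -23 → -35 (−12 each step).
Combining the parts gives (57, 1215, -35).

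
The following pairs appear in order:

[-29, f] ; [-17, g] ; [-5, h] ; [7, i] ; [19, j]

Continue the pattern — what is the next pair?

[31, k]

First part goes -29, -17, -5, 7, 19 → 31 (+12 each step).
Letter — letters move forward 1 place in the alphabet: f, g, h, i, j → k.
Putting it together: [31, k].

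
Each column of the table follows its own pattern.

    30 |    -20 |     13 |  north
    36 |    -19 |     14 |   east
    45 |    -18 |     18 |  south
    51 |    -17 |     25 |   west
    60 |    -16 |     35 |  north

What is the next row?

First component: alternating steps +6, +9, +6, +9, …; 30, 36, 45, 51, 60 → 66.
Second component: +1 each step, so -20, -19, -18, -17, -16 → -15.
Third component — differences are 1, 4, 7, … (increasing by 3 each time): 13, 14, 18, 25, 35 → 48.
Direction: repeats north → east → south → west, so north, east, south, west, north → east.
Putting it together: 66  -15  48  east.

66  -15  48  east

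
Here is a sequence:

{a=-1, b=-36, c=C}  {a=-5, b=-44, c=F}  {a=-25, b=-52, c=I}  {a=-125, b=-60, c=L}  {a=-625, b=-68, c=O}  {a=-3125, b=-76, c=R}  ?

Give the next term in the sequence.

{a=-15625, b=-84, c=U}

A: -1, -5, -25, -125, -625, -3125 → -15625 (×5 each step).
For the b, −8 each step: -36, -44, -52, -60, -68, -76 → -84.
C goes C, F, I, L, O, R → U (letters move forward 3 places in the alphabet).
Putting it together: {a=-15625, b=-84, c=U}.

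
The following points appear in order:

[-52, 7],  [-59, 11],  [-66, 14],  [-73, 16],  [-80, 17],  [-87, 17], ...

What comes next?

First coordinate goes -52, -59, -66, -73, -80, -87 → -94 (−7 each step).
For the second coordinate, differences are 4, 3, 2, … (decreasing by 1 each time): 7, 11, 14, 16, 17, 17 → 16.
Combining the parts gives [-94, 16].

[-94, 16]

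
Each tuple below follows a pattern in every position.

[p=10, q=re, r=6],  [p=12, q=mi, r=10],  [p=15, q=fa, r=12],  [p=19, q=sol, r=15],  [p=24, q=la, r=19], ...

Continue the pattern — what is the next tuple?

[p=30, q=ti, r=24]

P — differences are 2, 3, 4, … (increasing by 1 each time): 10, 12, 15, 19, 24 → 30.
Q: re, mi, fa, sol, la → ti (runs through the solfège scale do→ti).
R: 6, 10, 12, 15, 19 → 24 (always the previous value of the p).
So the next tuple is [p=30, q=ti, r=24].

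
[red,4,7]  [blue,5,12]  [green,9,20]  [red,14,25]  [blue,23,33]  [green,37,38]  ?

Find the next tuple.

Colour: red, blue, green, red, blue, green → red (repeats red → blue → green).
Second value goes 4, 5, 9, 14, 23, 37 → 60 (each term is the sum of the two before it).
Third value: alternating steps +5, +8, +5, +8, …, so 7, 12, 20, 25, 33, 38 → 46.
So the next tuple is [red,60,46].

[red,60,46]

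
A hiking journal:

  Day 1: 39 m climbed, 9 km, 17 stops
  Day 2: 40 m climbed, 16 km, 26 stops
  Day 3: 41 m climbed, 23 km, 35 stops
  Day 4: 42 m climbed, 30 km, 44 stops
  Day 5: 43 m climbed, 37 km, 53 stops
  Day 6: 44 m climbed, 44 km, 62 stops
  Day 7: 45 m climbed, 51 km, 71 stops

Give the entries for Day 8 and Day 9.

M climbed — +1 each step: 39, 40, 41, 42, 43, 44, 45 → 46 → 47.
Km: +7 each step, so 9, 16, 23, 30, 37, 44, 51 → 58 → 65.
For the stops, +9 each step: 17, 26, 35, 44, 53, 62, 71 → 80 → 89.
So the next two lines are 46 m climbed, 58 km, 80 stops and 47 m climbed, 65 km, 89 stops.

46 m climbed, 58 km, 80 stops; 47 m climbed, 65 km, 89 stops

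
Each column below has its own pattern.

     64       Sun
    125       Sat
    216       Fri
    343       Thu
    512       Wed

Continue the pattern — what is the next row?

First component — perfect cubes: 4³, 5³, 6³, …: 64, 125, 216, 343, 512 → 729.
For the day, runs backward through the weekdays Mon→Sun: Sun, Sat, Fri, Thu, Wed → Tue.
Putting it together: 729  Tue.

729  Tue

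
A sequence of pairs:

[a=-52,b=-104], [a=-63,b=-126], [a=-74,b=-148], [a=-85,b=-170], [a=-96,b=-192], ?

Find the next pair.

A: −11 each step; -52, -63, -74, -85, -96 → -107.
B goes -104, -126, -148, -170, -192 → -214 (always 2 × the a).
So the next pair is [a=-107,b=-214].

[a=-107,b=-214]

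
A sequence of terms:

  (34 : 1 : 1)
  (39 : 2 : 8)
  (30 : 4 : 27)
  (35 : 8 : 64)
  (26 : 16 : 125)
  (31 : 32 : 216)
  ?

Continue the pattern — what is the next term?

(22 : 64 : 343)

For the first component, alternating steps +5, −9, +5, −9, …: 34, 39, 30, 35, 26, 31 → 22.
Second component: 1, 2, 4, 8, 16, 32 → 64 (×2 each step).
Third component: perfect cubes: 1³, 2³, 3³, …, so 1, 8, 27, 64, 125, 216 → 343.
Combining the parts gives (22 : 64 : 343).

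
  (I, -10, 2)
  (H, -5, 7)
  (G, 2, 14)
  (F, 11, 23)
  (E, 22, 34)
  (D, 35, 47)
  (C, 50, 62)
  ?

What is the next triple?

Letter: I, H, G, F, E, D, C → B (letters move back 1 place in the alphabet).
For the second coordinate, differences are 5, 7, 9, … (increasing by 2 each time): -10, -5, 2, 11, 22, 35, 50 → 67.
Third coordinate: 2, 7, 14, 23, 34, 47, 62 → 79 (always 12 more than the second coordinate).
Putting it together: (B, 67, 79).

(B, 67, 79)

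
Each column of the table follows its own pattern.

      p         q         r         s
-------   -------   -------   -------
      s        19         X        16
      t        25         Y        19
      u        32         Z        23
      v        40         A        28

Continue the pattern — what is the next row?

Column p: s, t, u, v → w (letters move forward 1 place in the alphabet).
Column q: 19, 25, 32, 40 → 49 (differences are 6, 7, 8, … (increasing by 1 each time)).
Column r: X, Y, Z, A → B (letters move forward 1 place in the alphabet, wrapping Z→A).
Column s: 16, 19, 23, 28 → 34 (differences are 3, 4, 5, … (increasing by 1 each time)).
So the next row is w  49  B  34.

w  49  B  34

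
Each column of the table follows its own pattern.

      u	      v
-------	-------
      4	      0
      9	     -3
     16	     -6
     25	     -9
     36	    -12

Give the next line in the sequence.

Column u: 4, 9, 16, 25, 36 → 49 (perfect squares: 2², 3², 4², …).
For the column v, −3 each step: 0, -3, -6, -9, -12 → -15.
So the next line is 49  -15.

49  -15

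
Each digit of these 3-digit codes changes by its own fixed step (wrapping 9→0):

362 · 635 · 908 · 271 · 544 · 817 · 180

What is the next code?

First digit: +3 each step, mod 10, so 3, 6, 9, 2, 5, 8, 1 → 4.
Second digit goes 6, 3, 0, 7, 4, 1, 8 → 5 (−3 each step, mod 10).
Third digit goes 2, 5, 8, 1, 4, 7, 0 → 3 (+3 each step, mod 10).
Putting it together: 453.

453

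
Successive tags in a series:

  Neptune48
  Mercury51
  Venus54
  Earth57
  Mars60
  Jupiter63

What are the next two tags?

Planet goes Neptune, Mercury, Venus, Earth, Mars, Jupiter → Saturn → Uranus (runs through the planets Mercury→Neptune).
Second component: +3 each step; 48, 51, 54, 57, 60, 63 → 66 → 69.
So the next two tags are Saturn66 and Uranus69.

Saturn66, Uranus69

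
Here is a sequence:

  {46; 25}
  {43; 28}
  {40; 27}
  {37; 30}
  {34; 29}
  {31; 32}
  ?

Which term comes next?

First entry: −3 each step, so 46, 43, 40, 37, 34, 31 → 28.
Second entry: alternating steps +3, −1, +3, −1, …, so 25, 28, 27, 30, 29, 32 → 31.
So the next term is {28; 31}.

{28; 31}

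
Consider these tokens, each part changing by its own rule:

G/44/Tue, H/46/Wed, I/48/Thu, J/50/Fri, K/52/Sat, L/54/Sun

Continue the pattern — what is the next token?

Letter: letters move forward 1 place in the alphabet; G, H, I, J, K, L → M.
Second component — +2 each step: 44, 46, 48, 50, 52, 54 → 56.
Day — runs through the weekdays Mon→Sun: Tue, Wed, Thu, Fri, Sat, Sun → Mon.
So the next token is M/56/Mon.

M/56/Mon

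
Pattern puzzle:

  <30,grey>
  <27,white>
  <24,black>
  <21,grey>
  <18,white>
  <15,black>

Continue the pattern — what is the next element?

<12,grey>

First slot goes 30, 27, 24, 21, 18, 15 → 12 (−3 each step).
Shade: repeats grey → white → black, so grey, white, black, grey, white, black → grey.
So the next element is <12,grey>.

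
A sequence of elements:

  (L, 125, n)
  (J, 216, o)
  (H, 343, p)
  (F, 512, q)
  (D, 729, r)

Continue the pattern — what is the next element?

(B, 1000, s)

First letter goes L, J, H, F, D → B (letters move back 2 places in the alphabet).
For the second slot, perfect cubes: 5³, 6³, 7³, …: 125, 216, 343, 512, 729 → 1000.
Second letter: letters move forward 1 place in the alphabet, so n, o, p, q, r → s.
Putting it together: (B, 1000, s).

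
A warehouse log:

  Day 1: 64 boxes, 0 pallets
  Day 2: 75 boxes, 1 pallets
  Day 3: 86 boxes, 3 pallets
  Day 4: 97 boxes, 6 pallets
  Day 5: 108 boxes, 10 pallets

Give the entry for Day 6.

119 boxes, 15 pallets

Boxes goes 64, 75, 86, 97, 108 → 119 (+11 each step).
Pallets goes 0, 1, 3, 6, 10 → 15 (differences are 1, 2, 3, … (increasing by 1 each time)).
So the next line is 119 boxes, 15 pallets.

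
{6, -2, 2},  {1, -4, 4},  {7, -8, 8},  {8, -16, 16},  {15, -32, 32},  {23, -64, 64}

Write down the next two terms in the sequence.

{38, -128, 128}, {61, -256, 256}

First slot: each term is the sum of the two before it; 6, 1, 7, 8, 15, 23 → 38 → 61.
Second slot goes -2, -4, -8, -16, -32, -64 → -128 → -256 (×2 each step).
For the third slot, ×2 each step: 2, 4, 8, 16, 32, 64 → 128 → 256.
Putting the parts together: {38, -128, 128} and then {61, -256, 256}.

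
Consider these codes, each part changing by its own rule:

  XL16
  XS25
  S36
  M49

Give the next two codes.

L64 then XL81

Size: XL, XS, S, M → L → XL (runs through clothing sizes XS→XL).
Second component: perfect squares: 4², 5², 6², …; 16, 25, 36, 49 → 64 → 81.
Putting the parts together: L64 and then XL81.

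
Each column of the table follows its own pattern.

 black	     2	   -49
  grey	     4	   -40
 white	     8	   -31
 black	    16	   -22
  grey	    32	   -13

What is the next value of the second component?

64

Shade — repeats black → grey → white: black, grey, white, black, grey → white.
Second component: ×2 each step; 2, 4, 8, 16, 32 → 64.
Third component: -49, -40, -31, -22, -13 → -4 (+9 each step).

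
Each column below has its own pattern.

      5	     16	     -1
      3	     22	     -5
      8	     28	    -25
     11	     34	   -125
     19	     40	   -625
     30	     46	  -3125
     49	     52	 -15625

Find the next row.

First component: each term is the sum of the two before it; 5, 3, 8, 11, 19, 30, 49 → 79.
Second component goes 16, 22, 28, 34, 40, 46, 52 → 58 (+6 each step).
Third component goes -1, -5, -25, -125, -625, -3125, -15625 → -78125 (×5 each step).
So the next row is 79  58  -78125.

79  58  -78125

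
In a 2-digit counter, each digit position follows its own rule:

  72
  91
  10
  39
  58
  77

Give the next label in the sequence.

96

First digit — +2 each step, mod 10: 7, 9, 1, 3, 5, 7 → 9.
For the second digit, −1 each step, mod 10: 2, 1, 0, 9, 8, 7 → 6.
Putting it together: 96.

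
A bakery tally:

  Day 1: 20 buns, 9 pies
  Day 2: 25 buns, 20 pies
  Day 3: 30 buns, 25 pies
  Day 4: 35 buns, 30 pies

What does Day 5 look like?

Buns: +5 each step, so 20, 25, 30, 35 → 40.
Pies: 9, 20, 25, 30 → 35 (always the previous value of the buns).
So the next row is 40 buns, 35 pies.

40 buns, 35 pies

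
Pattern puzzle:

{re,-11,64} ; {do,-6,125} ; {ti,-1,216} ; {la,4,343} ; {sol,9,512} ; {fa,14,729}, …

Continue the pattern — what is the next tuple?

Note: runs backward through the solfège scale do→ti; re, do, ti, la, sol, fa → mi.
Second part: +5 each step; -11, -6, -1, 4, 9, 14 → 19.
Third part: perfect cubes: 4³, 5³, 6³, …; 64, 125, 216, 343, 512, 729 → 1000.
Combining the parts gives {mi,19,1000}.

{mi,19,1000}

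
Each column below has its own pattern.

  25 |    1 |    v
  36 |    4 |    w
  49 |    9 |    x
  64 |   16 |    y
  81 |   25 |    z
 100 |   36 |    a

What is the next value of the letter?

Letter: v, w, x, y, z, a → b (letters move forward 1 place in the alphabet, wrapping Z→A).

b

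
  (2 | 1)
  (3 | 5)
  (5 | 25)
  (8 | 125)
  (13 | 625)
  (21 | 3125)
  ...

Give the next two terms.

For the first slot, each term is the sum of the two before it: 2, 3, 5, 8, 13, 21 → 34 → 55.
Second slot — ×5 each step: 1, 5, 25, 125, 625, 3125 → 15625 → 78125.
So the next two terms are (34 | 15625) and (55 | 78125).

(34 | 15625), (55 | 78125)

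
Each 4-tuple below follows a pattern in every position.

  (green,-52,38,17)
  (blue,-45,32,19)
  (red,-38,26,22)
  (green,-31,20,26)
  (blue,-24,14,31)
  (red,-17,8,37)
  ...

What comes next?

Colour — repeats green → blue → red: green, blue, red, green, blue, red → green.
Second component: +7 each step, so -52, -45, -38, -31, -24, -17 → -10.
For the third component, −6 each step: 38, 32, 26, 20, 14, 8 → 2.
Fourth component: differences are 2, 3, 4, … (increasing by 1 each time); 17, 19, 22, 26, 31, 37 → 44.
Combining the parts gives (green,-10,2,44).

(green,-10,2,44)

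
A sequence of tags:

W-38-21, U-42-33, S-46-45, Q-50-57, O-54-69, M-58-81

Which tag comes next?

K-62-93

Letter: letters move back 2 places in the alphabet, so W, U, S, Q, O, M → K.
For the second component, +4 each step: 38, 42, 46, 50, 54, 58 → 62.
For the third component, +12 each step: 21, 33, 45, 57, 69, 81 → 93.
Combining the parts gives K-62-93.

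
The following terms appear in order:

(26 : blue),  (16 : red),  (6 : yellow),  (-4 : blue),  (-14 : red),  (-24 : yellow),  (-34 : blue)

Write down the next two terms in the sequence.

First coordinate goes 26, 16, 6, -4, -14, -24, -34 → -44 → -54 (−10 each step).
Colour goes blue, red, yellow, blue, red, yellow, blue → red → yellow (repeats blue → red → yellow).
So the next two terms are (-44 : red) and (-54 : yellow).

(-44 : red), (-54 : yellow)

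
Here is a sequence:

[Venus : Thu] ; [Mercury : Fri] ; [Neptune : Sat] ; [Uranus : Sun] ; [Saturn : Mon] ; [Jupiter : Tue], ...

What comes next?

For the planet, runs backward through the planets Mercury→Neptune: Venus, Mercury, Neptune, Uranus, Saturn, Jupiter → Mars.
Day — runs through the weekdays Mon→Sun: Thu, Fri, Sat, Sun, Mon, Tue → Wed.
So the next term is [Mars : Wed].

[Mars : Wed]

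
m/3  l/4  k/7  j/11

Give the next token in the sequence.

i/18

Letter — letters move back 1 place in the alphabet: m, l, k, j → i.
For the second component, each term is the sum of the two before it: 3, 4, 7, 11 → 18.
So the next token is i/18.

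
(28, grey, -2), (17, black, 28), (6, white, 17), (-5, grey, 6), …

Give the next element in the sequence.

(-16, black, -5)

First entry: 28, 17, 6, -5 → -16 (−11 each step).
Shade — repeats grey → black → white: grey, black, white, grey → black.
Third entry: always the previous value of the first entry; -2, 28, 17, 6 → -5.
So the next element is (-16, black, -5).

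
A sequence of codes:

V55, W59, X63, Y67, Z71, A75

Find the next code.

B79

For the letter, letters move forward 1 place in the alphabet, wrapping Z→A: V, W, X, Y, Z, A → B.
Second component: +4 each step; 55, 59, 63, 67, 71, 75 → 79.
Putting it together: B79.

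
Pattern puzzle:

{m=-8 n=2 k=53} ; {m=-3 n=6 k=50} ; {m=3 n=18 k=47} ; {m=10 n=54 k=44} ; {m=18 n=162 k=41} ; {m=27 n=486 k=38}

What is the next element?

{m=37 n=1458 k=35}

M: -8, -3, 3, 10, 18, 27 → 37 (differences are 5, 6, 7, … (increasing by 1 each time)).
For the n, ×3 each step: 2, 6, 18, 54, 162, 486 → 1458.
K: 53, 50, 47, 44, 41, 38 → 35 (−3 each step).
Combining the parts gives {m=37 n=1458 k=35}.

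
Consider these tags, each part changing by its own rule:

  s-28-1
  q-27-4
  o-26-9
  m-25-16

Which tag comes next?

Letter: letters move back 2 places in the alphabet, so s, q, o, m → k.
Second component: −1 each step; 28, 27, 26, 25 → 24.
Third component: perfect squares: 1², 2², 3², …, so 1, 4, 9, 16 → 25.
Combining the parts gives k-24-25.

k-24-25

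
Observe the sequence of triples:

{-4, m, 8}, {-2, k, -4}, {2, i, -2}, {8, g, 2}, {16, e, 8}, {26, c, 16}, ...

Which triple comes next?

{38, a, 26}

For the first component, differences are 2, 4, 6, … (increasing by 2 each time): -4, -2, 2, 8, 16, 26 → 38.
Letter goes m, k, i, g, e, c → a (letters move back 2 places in the alphabet).
Third component — always the previous value of the first component: 8, -4, -2, 2, 8, 16 → 26.
Combining the parts gives {38, a, 26}.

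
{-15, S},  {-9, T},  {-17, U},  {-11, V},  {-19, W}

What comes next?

First part: -15, -9, -17, -11, -19 → -13 (alternating steps +6, −8, +6, −8, …).
Letter: letters move forward 1 place in the alphabet, so S, T, U, V, W → X.
So the next element is {-13, X}.

{-13, X}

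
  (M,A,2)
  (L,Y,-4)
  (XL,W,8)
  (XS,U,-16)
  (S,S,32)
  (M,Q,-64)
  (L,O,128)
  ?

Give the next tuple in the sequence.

(XL,M,-256)

Size: M, L, XL, XS, S, M, L → XL (repeats M → L → XL → XS → S).
Letter: letters move back 2 places in the alphabet, wrapping A→Z, so A, Y, W, U, S, Q, O → M.
Third part — ×(-2) each step: 2, -4, 8, -16, 32, -64, 128 → -256.
Putting it together: (XL,M,-256).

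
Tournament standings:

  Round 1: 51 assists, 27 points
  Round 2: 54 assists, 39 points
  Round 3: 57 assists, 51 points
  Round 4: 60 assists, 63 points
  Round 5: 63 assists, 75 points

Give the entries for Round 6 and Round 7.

Assists — +3 each step: 51, 54, 57, 60, 63 → 66 → 69.
Points: 27, 39, 51, 63, 75 → 87 → 99 (+12 each step).
So the next two records are 66 assists, 87 points and 69 assists, 99 points.

66 assists, 87 points; 69 assists, 99 points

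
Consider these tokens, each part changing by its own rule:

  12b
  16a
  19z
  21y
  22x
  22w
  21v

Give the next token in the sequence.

19u

First component goes 12, 16, 19, 21, 22, 22, 21 → 19 (differences are 4, 3, 2, … (decreasing by 1 each time)).
Letter: letters move back 1 place in the alphabet, wrapping A→Z; b, a, z, y, x, w, v → u.
Putting it together: 19u.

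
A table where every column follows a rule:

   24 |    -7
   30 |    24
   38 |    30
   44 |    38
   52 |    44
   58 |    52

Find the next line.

66  58

First component: alternating steps +6, +8, +6, +8, …; 24, 30, 38, 44, 52, 58 → 66.
Second component goes -7, 24, 30, 38, 44, 52 → 58 (always the previous value of the first component).
Combining the parts gives 66  58.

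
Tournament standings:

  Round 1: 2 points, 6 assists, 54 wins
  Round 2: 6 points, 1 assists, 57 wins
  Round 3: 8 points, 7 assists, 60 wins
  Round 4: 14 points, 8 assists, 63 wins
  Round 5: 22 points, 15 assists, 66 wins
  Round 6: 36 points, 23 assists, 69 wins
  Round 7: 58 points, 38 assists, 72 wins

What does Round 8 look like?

94 points, 61 assists, 75 wins

Points — each term is the sum of the two before it: 2, 6, 8, 14, 22, 36, 58 → 94.
Assists: each term is the sum of the two before it, so 6, 1, 7, 8, 15, 23, 38 → 61.
Wins: +3 each step; 54, 57, 60, 63, 66, 69, 72 → 75.
Putting it together: 94 points, 61 assists, 75 wins.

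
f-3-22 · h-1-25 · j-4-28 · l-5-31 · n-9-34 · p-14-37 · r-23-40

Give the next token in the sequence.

t-37-43

Letter: letters move forward 2 places in the alphabet, so f, h, j, l, n, p, r → t.
For the second component, each term is the sum of the two before it: 3, 1, 4, 5, 9, 14, 23 → 37.
For the third component, +3 each step: 22, 25, 28, 31, 34, 37, 40 → 43.
So the next token is t-37-43.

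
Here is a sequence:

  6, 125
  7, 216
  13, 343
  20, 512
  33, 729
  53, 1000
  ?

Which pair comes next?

86, 1331

First coordinate: each term is the sum of the two before it; 6, 7, 13, 20, 33, 53 → 86.
Second coordinate: perfect cubes: 5³, 6³, 7³, …; 125, 216, 343, 512, 729, 1000 → 1331.
Combining the parts gives 86, 1331.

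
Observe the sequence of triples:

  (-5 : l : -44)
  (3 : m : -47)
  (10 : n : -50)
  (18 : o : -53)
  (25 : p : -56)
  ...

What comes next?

First value: alternating steps +8, +7, +8, +7, …; -5, 3, 10, 18, 25 → 33.
For the letter, letters move forward 1 place in the alphabet: l, m, n, o, p → q.
Third value goes -44, -47, -50, -53, -56 → -59 (−3 each step).
Putting it together: (33 : q : -59).

(33 : q : -59)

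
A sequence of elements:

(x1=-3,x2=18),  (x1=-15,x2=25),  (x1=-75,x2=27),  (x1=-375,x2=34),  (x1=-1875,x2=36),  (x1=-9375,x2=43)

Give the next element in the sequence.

(x1=-46875,x2=45)

X1: ×5 each step; -3, -15, -75, -375, -1875, -9375 → -46875.
X2 — alternating steps +7, +2, +7, +2, …: 18, 25, 27, 34, 36, 43 → 45.
So the next element is (x1=-46875,x2=45).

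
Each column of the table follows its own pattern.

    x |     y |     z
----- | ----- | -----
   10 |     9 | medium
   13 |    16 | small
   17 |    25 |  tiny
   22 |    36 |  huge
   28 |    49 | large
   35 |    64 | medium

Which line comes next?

Column x: differences are 3, 4, 5, … (increasing by 1 each time), so 10, 13, 17, 22, 28, 35 → 43.
Column y goes 9, 16, 25, 36, 49, 64 → 81 (perfect squares: 3², 4², 5², …).
Column z: medium, small, tiny, huge, large, medium → small (repeats medium → small → tiny → huge → large).
Combining the parts gives 43  81  small.

43  81  small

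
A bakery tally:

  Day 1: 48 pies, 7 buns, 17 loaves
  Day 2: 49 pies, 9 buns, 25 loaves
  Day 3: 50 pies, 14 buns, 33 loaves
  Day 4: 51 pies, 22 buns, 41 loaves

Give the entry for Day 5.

Pies: +1 each step; 48, 49, 50, 51 → 52.
Buns goes 7, 9, 14, 22 → 33 (differences are 2, 5, 8, … (increasing by 3 each time)).
For the loaves, +8 each step: 17, 25, 33, 41 → 49.
Combining the parts gives 52 pies, 33 buns, 49 loaves.

52 pies, 33 buns, 49 loaves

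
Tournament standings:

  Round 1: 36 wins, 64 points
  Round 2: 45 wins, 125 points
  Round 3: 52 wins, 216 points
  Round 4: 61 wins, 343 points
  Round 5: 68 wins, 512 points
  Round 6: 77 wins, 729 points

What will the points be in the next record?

1000

Points goes 64, 125, 216, 343, 512, 729 → 1000 (perfect cubes: 4³, 5³, 6³, …).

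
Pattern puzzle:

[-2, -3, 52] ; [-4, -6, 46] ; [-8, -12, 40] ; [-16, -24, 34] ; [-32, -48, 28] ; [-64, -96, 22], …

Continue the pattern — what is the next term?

First component goes -2, -4, -8, -16, -32, -64 → -128 (×2 each step).
Second component goes -3, -6, -12, -24, -48, -96 → -192 (×2 each step).
Third component: 52, 46, 40, 34, 28, 22 → 16 (−6 each step).
Putting it together: [-128, -192, 16].

[-128, -192, 16]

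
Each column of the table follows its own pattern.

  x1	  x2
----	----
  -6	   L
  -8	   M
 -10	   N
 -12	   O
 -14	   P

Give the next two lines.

For the column x1, −2 each step: -6, -8, -10, -12, -14 → -16 → -18.
Column x2: letters move forward 1 place in the alphabet; L, M, N, O, P → Q → R.
Putting the parts together: -16  Q and then -18  R.

-16  Q; -18  R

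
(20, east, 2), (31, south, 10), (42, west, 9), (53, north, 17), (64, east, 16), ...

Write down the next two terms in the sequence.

First part goes 20, 31, 42, 53, 64 → 75 → 86 (+11 each step).
For the direction, repeats east → south → west → north: east, south, west, north, east → south → west.
Third part: 2, 10, 9, 17, 16 → 24 → 23 (alternating steps +8, −1, +8, −1, …).
So the next two terms are (75, south, 24) and (86, west, 23).

(75, south, 24), (86, west, 23)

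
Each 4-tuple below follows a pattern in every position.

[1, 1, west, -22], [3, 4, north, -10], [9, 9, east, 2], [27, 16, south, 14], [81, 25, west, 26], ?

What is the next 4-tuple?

First component: ×3 each step; 1, 3, 9, 27, 81 → 243.
For the second component, perfect squares: 1², 2², 3², …: 1, 4, 9, 16, 25 → 36.
Direction: west, north, east, south, west → north (repeats west → north → east → south).
Fourth component goes -22, -10, 2, 14, 26 → 38 (+12 each step).
So the next 4-tuple is [243, 36, north, 38].

[243, 36, north, 38]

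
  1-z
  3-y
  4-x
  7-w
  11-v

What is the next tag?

First component: each term is the sum of the two before it, so 1, 3, 4, 7, 11 → 18.
Letter: z, y, x, w, v → u (letters move back 1 place in the alphabet).
So the next tag is 18-u.

18-u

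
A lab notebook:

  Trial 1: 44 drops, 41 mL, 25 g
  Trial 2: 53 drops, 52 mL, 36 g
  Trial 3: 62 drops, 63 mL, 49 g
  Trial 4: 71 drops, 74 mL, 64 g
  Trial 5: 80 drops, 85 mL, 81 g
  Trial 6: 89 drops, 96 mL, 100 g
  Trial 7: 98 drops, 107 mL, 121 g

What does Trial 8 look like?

Drops — +9 each step: 44, 53, 62, 71, 80, 89, 98 → 107.
ML: 41, 52, 63, 74, 85, 96, 107 → 118 (+11 each step).
G: perfect squares: 5², 6², 7², …, so 25, 36, 49, 64, 81, 100, 121 → 144.
Putting it together: 107 drops, 118 mL, 144 g.

107 drops, 118 mL, 144 g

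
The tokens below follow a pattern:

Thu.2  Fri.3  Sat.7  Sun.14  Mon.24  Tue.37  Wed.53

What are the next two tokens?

Thu.72, Fri.94

Day: Thu, Fri, Sat, Sun, Mon, Tue, Wed → Thu → Fri (runs through the weekdays Mon→Sun).
Second component: 2, 3, 7, 14, 24, 37, 53 → 72 → 94 (differences are 1, 4, 7, … (increasing by 3 each time)).
So the next two tokens are Thu.72 and Fri.94.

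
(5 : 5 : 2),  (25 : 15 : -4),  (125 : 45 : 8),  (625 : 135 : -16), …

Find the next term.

For the first part, ×5 each step: 5, 25, 125, 625 → 3125.
Second part goes 5, 15, 45, 135 → 405 (×3 each step).
Third part: 2, -4, 8, -16 → 32 (×(-2) each step).
Putting it together: (3125 : 405 : 32).

(3125 : 405 : 32)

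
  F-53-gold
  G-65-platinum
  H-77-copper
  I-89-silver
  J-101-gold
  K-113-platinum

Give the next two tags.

L-125-copper then M-137-silver

Letter: letters move forward 1 place in the alphabet, so F, G, H, I, J, K → L → M.
Second component: +12 each step, so 53, 65, 77, 89, 101, 113 → 125 → 137.
Metal — repeats gold → platinum → copper → silver: gold, platinum, copper, silver, gold, platinum → copper → silver.
So the next two tags are L-125-copper and M-137-silver.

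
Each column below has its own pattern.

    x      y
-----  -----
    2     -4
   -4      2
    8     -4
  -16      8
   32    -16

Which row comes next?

-64  32

Column x: ×(-2) each step, so 2, -4, 8, -16, 32 → -64.
Column y: -4, 2, -4, 8, -16 → 32 (always the previous value of the column x).
So the next row is -64  32.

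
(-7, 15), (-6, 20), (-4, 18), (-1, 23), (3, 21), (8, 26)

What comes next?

(14, 24)

First coordinate: -7, -6, -4, -1, 3, 8 → 14 (differences are 1, 2, 3, … (increasing by 1 each time)).
Second coordinate: alternating steps +5, −2, +5, −2, …; 15, 20, 18, 23, 21, 26 → 24.
So the next tuple is (14, 24).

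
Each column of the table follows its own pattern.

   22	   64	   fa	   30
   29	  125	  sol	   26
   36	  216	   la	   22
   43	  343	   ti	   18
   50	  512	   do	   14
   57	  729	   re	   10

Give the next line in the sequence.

64  1000  mi  6

First component — +7 each step: 22, 29, 36, 43, 50, 57 → 64.
Second component goes 64, 125, 216, 343, 512, 729 → 1000 (perfect cubes: 4³, 5³, 6³, …).
Note goes fa, sol, la, ti, do, re → mi (runs through the solfège scale do→ti).
Fourth component: −4 each step, so 30, 26, 22, 18, 14, 10 → 6.
Combining the parts gives 64  1000  mi  6.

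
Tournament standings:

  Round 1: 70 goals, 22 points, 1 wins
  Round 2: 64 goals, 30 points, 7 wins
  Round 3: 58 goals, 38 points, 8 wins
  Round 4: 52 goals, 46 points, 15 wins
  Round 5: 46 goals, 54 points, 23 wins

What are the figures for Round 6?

40 goals, 62 points, 38 wins

Goals: −6 each step, so 70, 64, 58, 52, 46 → 40.
Points: +8 each step; 22, 30, 38, 46, 54 → 62.
Wins: 1, 7, 8, 15, 23 → 38 (each term is the sum of the two before it).
Putting it together: 40 goals, 62 points, 38 wins.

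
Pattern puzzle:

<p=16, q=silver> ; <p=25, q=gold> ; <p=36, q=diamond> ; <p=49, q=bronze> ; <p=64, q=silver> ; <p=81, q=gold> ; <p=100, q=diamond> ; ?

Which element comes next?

P goes 16, 25, 36, 49, 64, 81, 100 → 121 (perfect squares: 4², 5², 6², …).
Q: silver, gold, diamond, bronze, silver, gold, diamond → bronze (repeats silver → gold → diamond → bronze).
So the next element is <p=121, q=bronze>.

<p=121, q=bronze>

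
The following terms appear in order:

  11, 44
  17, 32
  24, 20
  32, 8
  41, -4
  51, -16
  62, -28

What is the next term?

74, -40

First coordinate: 11, 17, 24, 32, 41, 51, 62 → 74 (differences are 6, 7, 8, … (increasing by 1 each time)).
Second coordinate — −12 each step: 44, 32, 20, 8, -4, -16, -28 → -40.
Combining the parts gives 74, -40.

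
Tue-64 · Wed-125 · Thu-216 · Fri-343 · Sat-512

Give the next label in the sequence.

Day: Tue, Wed, Thu, Fri, Sat → Sun (runs through the weekdays Mon→Sun).
Second component: 64, 125, 216, 343, 512 → 729 (perfect cubes: 4³, 5³, 6³, …).
Putting it together: Sun-729.

Sun-729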